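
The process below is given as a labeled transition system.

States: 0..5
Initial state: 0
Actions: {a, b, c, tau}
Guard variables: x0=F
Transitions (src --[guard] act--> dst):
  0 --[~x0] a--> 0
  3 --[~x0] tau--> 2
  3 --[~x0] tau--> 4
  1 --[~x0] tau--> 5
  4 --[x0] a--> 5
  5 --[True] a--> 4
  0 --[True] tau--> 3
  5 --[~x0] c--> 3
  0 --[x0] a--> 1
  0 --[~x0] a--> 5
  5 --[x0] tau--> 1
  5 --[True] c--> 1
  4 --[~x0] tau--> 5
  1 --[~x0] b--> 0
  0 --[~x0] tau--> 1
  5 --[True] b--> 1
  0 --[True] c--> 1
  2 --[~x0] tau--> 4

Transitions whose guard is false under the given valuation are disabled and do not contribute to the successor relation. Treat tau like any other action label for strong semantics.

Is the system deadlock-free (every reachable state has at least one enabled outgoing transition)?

Answer: DEADLOCK-FREE

Trace:
R = {0,1,2,3,4,5}
  0: a→0  a→5  c→1  tau→1  tau→3  [5 exit(s)]
  1: b→0  tau→5  [2 exit(s)]
  2: tau→4  [1 exit(s)]
  3: tau→2  tau→4  [2 exit(s)]
  4: tau→5  [1 exit(s)]
  5: a→4  b→1  c→1  c→3  [4 exit(s)]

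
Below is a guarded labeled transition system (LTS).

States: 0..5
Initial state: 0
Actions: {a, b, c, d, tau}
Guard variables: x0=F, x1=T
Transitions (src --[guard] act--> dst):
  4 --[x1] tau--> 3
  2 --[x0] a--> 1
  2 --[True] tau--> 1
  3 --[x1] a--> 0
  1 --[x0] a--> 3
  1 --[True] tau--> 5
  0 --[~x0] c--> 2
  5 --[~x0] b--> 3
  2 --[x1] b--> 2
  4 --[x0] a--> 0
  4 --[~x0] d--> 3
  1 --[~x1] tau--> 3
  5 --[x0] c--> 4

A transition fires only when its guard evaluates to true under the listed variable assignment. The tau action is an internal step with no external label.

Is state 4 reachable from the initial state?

Answer: UNREACHABLE

Working:
8 transition(s) survive guard evaluation.
L0 = {0}
L1 = {2}  now seen {0,2}
L2 = {1}  now seen {0,1,2}
L3 = {5}  now seen {0,1,2,5}
L4 = {3}  now seen {0,1,2,3,5}
Reach set: {0,1,2,3,5}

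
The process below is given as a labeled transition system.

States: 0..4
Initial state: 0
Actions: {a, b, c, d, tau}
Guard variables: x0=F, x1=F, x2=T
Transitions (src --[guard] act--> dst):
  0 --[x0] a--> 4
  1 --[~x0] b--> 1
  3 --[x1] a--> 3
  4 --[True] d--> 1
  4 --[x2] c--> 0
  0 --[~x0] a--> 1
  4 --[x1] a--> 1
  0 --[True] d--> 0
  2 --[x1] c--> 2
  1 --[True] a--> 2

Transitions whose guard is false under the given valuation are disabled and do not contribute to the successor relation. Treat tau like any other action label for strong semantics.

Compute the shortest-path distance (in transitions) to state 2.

Answer: 2

Trace:
Breadth-first toward 2:
  L0 = {0}
  L1 = {1}
  L2 = {2}
depth(2)=2, e.g. a·a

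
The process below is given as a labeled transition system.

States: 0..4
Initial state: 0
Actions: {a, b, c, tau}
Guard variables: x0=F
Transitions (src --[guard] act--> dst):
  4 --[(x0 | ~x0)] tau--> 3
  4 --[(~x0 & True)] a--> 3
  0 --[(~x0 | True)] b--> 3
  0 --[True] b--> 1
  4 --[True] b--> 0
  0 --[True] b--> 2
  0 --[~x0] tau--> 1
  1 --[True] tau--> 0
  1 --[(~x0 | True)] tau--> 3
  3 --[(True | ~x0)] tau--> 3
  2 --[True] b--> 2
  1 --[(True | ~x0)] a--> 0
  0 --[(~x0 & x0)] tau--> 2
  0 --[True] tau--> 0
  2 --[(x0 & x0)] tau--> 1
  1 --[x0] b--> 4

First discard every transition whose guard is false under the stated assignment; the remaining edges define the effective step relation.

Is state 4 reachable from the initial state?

Answer: UNREACHABLE

Working:
Guard filter leaves 13 enabled edge(s).
depth 0: {0}
depth 1: {1,2,3}  now seen {0,1,2,3}
Reachable = {0,1,2,3}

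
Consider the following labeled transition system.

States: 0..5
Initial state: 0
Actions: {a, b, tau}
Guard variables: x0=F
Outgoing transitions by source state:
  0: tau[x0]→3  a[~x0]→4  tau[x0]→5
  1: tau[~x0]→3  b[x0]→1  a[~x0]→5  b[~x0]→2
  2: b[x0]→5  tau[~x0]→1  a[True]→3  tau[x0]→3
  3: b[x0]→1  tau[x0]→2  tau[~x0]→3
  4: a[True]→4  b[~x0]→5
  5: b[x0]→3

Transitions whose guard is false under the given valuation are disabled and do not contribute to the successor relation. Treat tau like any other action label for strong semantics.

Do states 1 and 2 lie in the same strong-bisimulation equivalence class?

Refine partition for ~:
  round 0: {{0,1,2,3,4,5}}
  round 1: {{0},{1},{2},{3},{4},{5}}
Fixed point at round 2; 6 class(es).
[1]={1}  [2]={2}

Answer: NOT BISIMILAR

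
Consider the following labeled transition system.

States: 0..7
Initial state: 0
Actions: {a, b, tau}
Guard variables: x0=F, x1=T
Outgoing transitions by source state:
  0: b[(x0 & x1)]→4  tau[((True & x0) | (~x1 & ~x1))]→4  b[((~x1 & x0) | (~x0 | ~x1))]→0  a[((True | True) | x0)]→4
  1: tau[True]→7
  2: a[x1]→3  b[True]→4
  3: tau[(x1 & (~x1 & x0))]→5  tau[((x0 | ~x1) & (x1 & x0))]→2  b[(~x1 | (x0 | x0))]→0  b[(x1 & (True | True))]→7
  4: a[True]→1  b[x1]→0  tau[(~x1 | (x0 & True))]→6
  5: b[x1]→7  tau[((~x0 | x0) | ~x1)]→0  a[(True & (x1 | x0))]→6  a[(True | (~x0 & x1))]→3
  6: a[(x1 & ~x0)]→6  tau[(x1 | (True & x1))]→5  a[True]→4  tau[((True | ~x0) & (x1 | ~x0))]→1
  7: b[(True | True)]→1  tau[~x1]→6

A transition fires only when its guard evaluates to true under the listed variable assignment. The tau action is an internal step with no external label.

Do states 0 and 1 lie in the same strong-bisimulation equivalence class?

Answer: NOT BISIMILAR

Trace:
Bisimulation quotient by refinement:
  π0 = {{0,1,2,3,4,5,6,7}}
  π1 = {{0,2,4},{1},{3,7},{5},{6}}
  π2 = {{0},{1},{2},{3},{4},{5},{6},{7}}
Fixed point at round 3; 8 class(es).
[0]={0}  [1]={1}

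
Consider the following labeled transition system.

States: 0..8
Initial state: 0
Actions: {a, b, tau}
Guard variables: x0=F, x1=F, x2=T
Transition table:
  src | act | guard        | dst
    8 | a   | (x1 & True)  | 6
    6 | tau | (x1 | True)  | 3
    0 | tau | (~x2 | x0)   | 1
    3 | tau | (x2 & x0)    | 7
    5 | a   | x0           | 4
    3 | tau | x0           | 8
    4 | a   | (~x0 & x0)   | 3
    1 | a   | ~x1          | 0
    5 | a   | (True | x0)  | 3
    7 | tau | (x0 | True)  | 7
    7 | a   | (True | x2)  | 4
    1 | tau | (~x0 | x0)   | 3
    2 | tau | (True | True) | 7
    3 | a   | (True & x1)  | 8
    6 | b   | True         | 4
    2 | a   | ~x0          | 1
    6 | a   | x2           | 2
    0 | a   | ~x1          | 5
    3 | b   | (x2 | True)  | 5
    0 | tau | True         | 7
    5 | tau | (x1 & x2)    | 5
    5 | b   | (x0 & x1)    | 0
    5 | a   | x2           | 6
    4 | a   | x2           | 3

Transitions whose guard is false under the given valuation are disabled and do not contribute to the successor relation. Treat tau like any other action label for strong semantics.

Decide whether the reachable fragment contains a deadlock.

Answer: DEADLOCK-FREE

Analysis:
R = {0,1,2,3,4,5,6,7}
  0: a→5  tau→7  [2 out]
  1: a→0  tau→3  [2 out]
  2: a→1  tau→7  [2 out]
  3: b→5  [1 out]
  4: a→3  [1 out]
  5: a→3  a→6  [2 out]
  6: a→2  b→4  tau→3  [3 out]
  7: a→4  tau→7  [2 out]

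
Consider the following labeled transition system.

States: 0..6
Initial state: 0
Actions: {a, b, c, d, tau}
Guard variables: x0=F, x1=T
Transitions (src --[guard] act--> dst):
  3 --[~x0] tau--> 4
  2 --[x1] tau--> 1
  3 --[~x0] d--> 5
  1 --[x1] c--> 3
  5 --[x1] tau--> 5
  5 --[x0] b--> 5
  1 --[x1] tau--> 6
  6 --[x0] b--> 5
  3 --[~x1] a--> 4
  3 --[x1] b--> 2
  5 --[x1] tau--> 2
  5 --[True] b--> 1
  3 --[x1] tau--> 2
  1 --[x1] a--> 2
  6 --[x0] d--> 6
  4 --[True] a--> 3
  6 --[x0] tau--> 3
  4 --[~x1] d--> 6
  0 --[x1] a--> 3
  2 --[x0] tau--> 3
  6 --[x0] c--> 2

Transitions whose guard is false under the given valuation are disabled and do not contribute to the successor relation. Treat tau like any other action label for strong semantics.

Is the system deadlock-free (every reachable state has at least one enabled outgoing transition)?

Answer: DEADLOCK at state 6

Analysis:
Reachable = {0,1,2,3,4,5,6}
  0: a→3  [deg 1]
  1: a→2  c→3  tau→6  [deg 3]
  2: tau→1  [deg 1]
  3: b→2  d→5  tau→2  tau→4  [deg 4]
  4: a→3  [deg 1]
  5: b→1  tau→2  tau→5  [deg 3]
  6: ∅  [deadlock]
trace reaching 6: a·tau·tau·tau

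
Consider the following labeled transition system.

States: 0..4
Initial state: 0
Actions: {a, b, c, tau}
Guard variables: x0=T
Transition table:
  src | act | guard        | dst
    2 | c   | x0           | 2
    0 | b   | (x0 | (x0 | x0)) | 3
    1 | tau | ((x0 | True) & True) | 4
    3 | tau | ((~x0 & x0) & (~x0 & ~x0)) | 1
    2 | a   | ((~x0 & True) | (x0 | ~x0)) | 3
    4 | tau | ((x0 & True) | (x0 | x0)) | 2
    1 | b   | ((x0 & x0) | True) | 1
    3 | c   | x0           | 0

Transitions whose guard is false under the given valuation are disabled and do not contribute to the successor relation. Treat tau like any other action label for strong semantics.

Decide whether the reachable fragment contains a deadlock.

Reach set: {0,3}
  0: b→3  [1 exit(s)]
  3: c→0  [1 exit(s)]

Answer: DEADLOCK-FREE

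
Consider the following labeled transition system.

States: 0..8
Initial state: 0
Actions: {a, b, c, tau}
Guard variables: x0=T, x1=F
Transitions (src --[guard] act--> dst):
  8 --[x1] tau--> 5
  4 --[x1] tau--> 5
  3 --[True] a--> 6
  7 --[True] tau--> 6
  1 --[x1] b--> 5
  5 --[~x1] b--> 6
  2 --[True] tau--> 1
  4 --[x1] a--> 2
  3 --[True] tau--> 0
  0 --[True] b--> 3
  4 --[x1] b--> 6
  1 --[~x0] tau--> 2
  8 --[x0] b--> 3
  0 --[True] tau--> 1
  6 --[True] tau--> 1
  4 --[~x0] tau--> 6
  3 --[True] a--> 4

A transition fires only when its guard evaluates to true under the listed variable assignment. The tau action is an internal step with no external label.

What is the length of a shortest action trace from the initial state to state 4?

Layered search for 4:
  Layer 0: {0}
  Layer 1: {1,3}
  Layer 2: {4,6}
first hit 4 at d=2 via b·a

Answer: 2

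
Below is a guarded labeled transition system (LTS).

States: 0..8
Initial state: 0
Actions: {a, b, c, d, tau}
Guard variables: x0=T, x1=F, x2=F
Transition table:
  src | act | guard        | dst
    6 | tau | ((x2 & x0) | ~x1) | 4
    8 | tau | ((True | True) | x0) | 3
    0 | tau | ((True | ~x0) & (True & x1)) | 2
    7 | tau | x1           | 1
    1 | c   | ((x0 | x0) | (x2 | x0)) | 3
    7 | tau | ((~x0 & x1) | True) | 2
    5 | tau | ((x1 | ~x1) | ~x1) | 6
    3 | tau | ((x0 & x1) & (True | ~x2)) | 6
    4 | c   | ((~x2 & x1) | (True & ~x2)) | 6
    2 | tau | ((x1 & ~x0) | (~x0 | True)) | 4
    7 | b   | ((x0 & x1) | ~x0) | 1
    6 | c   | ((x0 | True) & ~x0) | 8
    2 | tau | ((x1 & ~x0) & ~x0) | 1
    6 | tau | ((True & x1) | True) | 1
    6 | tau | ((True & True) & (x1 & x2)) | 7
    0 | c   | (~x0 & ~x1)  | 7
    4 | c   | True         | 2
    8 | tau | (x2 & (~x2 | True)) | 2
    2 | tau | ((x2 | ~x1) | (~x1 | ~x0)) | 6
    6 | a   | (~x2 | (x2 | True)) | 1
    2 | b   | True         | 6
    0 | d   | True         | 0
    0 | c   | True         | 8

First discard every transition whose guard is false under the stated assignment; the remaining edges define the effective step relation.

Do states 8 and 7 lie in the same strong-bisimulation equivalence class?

Answer: NOT BISIMILAR

Analysis:
Compute ~ classes (split until stable):
  π0 = {{0,1,2,3,4,5,6,7,8}}
  π1 = {{0},{1,4},{2},{3},{5,7,8},{6}}
  π2 = {{0},{1},{2},{3},{4},{5},{6},{7},{8}}
Fixed point at round 3; 9 class(es).
[8]={8}  [7]={7}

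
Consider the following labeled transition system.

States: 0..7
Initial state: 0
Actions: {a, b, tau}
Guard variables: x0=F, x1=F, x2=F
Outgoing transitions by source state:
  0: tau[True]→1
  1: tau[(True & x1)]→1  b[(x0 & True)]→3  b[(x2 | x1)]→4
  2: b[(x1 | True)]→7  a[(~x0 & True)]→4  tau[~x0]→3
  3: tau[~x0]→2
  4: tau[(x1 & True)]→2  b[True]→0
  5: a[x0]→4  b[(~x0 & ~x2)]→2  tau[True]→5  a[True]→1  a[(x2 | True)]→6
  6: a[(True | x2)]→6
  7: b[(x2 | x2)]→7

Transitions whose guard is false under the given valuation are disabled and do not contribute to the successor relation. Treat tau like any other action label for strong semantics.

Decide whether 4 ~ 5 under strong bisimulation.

Answer: NOT BISIMILAR

Analysis:
Bisimulation quotient by refinement:
  π0 = {{0,1,2,3,4,5,6,7}}
  π1 = {{0,3},{1,7},{2,5},{4},{6}}
  π2 = {{0},{1,7},{2},{3},{4},{5},{6}}
Fixed point at round 3; 7 class(es).
4∈{4}, 5∈{5}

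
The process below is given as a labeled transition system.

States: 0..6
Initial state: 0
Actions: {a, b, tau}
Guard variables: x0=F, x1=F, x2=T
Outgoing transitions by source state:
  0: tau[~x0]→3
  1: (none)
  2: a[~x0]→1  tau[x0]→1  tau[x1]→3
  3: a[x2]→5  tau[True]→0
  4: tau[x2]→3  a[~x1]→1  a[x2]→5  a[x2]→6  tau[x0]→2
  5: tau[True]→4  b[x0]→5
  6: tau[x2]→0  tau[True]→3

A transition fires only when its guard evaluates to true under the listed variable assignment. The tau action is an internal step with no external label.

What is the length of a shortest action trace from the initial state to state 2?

Answer: UNREACHABLE

Trace:
Layered search for 2:
  Layer 0: {0}
  Layer 1: {3}
  Layer 2: {5}
  Layer 3: {4}
  Layer 4: {1,6}
2 never appears.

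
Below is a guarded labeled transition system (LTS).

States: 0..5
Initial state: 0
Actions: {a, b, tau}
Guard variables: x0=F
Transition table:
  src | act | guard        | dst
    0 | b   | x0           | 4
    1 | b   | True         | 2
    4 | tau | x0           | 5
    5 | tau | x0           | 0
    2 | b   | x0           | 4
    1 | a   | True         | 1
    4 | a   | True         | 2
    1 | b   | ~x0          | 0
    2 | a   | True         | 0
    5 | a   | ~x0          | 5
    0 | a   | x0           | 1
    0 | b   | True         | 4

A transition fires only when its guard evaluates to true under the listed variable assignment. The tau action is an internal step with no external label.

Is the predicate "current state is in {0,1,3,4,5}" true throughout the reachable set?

Answer: INVARIANT VIOLATED at state 2

Working:
Safe = {0,1,3,4,5}
Reach set: {0,2,4}
  0: safe
  2: outside
  4: safe
reach 2 via b·a — violates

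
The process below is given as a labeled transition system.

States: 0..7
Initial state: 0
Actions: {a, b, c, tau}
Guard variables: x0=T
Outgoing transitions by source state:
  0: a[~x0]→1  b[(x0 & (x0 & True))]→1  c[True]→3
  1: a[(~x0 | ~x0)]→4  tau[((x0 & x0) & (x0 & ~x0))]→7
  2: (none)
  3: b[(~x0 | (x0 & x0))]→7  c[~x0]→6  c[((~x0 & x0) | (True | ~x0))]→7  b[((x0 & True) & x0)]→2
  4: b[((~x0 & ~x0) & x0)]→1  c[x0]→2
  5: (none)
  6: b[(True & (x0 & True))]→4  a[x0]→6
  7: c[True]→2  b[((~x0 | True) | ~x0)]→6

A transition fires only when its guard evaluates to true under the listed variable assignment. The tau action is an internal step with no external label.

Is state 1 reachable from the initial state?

10 transition(s) survive guard evaluation.
depth 0: {0}
depth 1: {1,3}  cumulative {0,1,3}
depth 2: {2,7}  cumulative {0,1,2,3,7}
depth 3: {6}  cumulative {0,1,2,3,6,7}
depth 4: {4}  cumulative {0,1,2,3,4,6,7}
Reach set: {0,1,2,3,4,6,7}
trace reaching 1: b

Answer: REACHABLE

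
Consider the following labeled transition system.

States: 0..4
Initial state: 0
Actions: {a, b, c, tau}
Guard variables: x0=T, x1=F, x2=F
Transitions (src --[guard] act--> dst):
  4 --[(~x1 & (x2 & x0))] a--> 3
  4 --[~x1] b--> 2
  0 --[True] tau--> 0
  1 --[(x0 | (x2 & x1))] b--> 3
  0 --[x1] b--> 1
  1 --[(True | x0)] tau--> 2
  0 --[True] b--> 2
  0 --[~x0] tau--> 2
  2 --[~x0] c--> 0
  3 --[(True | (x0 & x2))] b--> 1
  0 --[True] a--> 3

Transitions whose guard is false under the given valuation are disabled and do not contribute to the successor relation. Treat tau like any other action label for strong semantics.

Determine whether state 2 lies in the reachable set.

Answer: REACHABLE

Analysis:
After dropping false guards: 7 live edges.
Layer 0: {0}
Layer 1: {2,3}  total {0,2,3}
Layer 2: {1}  total {0,1,2,3}
Reachable = {0,1,2,3}
trace reaching 2: b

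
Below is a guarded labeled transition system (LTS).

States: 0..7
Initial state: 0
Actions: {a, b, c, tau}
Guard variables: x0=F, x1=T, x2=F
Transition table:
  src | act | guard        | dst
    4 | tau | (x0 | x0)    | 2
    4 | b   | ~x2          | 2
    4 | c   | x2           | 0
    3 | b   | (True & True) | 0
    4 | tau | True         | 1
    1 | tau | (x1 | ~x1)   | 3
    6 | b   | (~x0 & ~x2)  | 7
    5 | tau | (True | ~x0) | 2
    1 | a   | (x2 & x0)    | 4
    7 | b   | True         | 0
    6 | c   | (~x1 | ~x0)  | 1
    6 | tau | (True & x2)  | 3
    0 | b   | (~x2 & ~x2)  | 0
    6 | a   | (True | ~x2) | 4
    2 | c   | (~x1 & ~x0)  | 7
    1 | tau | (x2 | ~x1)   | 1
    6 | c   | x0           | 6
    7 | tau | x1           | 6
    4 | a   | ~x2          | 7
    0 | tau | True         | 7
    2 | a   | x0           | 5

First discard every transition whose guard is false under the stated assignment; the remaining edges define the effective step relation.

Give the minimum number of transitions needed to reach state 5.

Breadth-first toward 5:
  depth 0: {0}
  depth 1: {7}
  depth 2: {6}
  depth 3: {1,4}
  depth 4: {2,3}
5 never appears.

Answer: UNREACHABLE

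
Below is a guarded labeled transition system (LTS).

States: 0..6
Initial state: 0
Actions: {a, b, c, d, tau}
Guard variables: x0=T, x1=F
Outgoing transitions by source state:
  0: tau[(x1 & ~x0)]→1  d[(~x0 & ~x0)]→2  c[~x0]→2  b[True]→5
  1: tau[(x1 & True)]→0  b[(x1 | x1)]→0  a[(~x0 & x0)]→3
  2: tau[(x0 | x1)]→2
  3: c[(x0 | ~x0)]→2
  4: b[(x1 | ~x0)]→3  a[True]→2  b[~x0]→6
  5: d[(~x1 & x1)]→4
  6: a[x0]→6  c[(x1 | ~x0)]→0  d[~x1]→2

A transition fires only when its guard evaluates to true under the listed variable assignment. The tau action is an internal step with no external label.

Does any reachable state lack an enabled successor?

R = {0,5}
  0: b→5  [1 out]
  5: ∅  [STUCK]
Path to 5: b

Answer: DEADLOCK at state 5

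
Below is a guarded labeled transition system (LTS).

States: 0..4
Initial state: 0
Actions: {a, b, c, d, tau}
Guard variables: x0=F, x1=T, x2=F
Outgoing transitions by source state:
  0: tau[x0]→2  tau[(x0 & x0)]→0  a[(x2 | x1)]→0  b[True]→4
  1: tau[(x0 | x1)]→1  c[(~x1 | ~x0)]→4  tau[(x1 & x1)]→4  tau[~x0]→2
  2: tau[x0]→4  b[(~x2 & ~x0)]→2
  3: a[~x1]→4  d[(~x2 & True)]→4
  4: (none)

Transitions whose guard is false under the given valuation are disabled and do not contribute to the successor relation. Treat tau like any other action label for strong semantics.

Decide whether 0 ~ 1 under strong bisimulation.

Answer: NOT BISIMILAR

Analysis:
Compute ~ classes (split until stable):
  π0 = {{0,1,2,3,4}}
  π1 = {{0},{1},{2},{3},{4}}
5 equivalence class(es) (converged in 2)
0∈{0}, 1∈{1}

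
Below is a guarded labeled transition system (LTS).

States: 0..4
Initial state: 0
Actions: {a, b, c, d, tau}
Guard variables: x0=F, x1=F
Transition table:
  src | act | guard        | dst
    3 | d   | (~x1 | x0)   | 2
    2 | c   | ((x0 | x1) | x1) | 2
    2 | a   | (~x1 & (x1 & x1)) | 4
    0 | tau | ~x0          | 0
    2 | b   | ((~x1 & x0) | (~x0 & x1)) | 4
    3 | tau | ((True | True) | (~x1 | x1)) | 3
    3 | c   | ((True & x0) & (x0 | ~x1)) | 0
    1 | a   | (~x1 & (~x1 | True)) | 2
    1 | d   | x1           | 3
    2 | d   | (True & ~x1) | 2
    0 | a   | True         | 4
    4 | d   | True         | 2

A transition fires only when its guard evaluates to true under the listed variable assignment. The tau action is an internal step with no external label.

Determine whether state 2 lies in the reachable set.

Answer: REACHABLE

Working:
After dropping false guards: 7 live edges.
L0 = {0}
L1 = {4}  now seen {0,4}
L2 = {2}  now seen {0,2,4}
R = {0,2,4}
Path to 2: a·d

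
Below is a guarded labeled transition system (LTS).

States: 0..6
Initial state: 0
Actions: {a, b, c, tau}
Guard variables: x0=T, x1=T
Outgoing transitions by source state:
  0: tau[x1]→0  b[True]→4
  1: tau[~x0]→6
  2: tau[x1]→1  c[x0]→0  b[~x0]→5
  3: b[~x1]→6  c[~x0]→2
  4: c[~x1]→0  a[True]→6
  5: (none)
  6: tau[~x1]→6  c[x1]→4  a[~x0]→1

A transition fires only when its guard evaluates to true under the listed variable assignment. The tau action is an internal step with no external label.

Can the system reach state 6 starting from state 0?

Guard filter leaves 6 enabled edge(s).
Layer 0: {0}
Layer 1: {4}  total {0,4}
Layer 2: {6}  total {0,4,6}
Reach set: {0,4,6}
trace reaching 6: b·a

Answer: REACHABLE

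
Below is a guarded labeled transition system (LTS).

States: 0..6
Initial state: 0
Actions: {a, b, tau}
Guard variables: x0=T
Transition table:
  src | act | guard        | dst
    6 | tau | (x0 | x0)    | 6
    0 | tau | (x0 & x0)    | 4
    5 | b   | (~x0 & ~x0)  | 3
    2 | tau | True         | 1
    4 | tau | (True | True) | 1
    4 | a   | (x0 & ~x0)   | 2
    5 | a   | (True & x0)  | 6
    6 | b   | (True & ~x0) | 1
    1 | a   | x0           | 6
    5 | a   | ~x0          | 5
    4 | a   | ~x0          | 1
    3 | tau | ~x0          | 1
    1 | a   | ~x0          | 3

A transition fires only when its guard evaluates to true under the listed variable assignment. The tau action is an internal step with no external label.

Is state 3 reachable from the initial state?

Guard filter leaves 6 enabled edge(s).
L0 = {0}
L1 = {4}  cumulative {0,4}
L2 = {1}  cumulative {0,1,4}
L3 = {6}  cumulative {0,1,4,6}
Reachable = {0,1,4,6}

Answer: UNREACHABLE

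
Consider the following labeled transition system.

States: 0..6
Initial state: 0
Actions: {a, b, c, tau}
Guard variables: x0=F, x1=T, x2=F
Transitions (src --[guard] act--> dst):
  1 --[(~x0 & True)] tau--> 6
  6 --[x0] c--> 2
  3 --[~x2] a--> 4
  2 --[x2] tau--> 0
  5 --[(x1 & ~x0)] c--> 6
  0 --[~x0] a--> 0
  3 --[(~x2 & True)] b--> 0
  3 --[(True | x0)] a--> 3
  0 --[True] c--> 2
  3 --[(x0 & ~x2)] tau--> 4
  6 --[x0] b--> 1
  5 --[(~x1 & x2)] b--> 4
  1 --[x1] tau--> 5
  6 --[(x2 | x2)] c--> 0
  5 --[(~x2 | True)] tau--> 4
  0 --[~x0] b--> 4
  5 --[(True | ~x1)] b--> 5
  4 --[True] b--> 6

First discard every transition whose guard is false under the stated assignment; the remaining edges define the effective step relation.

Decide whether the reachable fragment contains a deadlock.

R = {0,2,4,6}
  0: a→0  b→4  c→2  [deg 3]
  2: ∅  [deadlock]
  4: b→6  [deg 1]
  6: ∅  [deadlock]
Path to 2: c

Answer: DEADLOCK at state 2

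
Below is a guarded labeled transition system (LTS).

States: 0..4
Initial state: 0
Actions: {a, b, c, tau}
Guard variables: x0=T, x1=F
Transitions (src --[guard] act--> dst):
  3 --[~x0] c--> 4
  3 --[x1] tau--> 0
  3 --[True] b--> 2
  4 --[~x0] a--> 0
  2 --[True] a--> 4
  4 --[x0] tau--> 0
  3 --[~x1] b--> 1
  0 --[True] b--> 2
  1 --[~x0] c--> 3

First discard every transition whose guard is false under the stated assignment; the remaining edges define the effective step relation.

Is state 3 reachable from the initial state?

Answer: UNREACHABLE

Working:
After dropping false guards: 5 live edges.
L0 = {0}
L1 = {2}  cumulative {0,2}
L2 = {4}  cumulative {0,2,4}
R = {0,2,4}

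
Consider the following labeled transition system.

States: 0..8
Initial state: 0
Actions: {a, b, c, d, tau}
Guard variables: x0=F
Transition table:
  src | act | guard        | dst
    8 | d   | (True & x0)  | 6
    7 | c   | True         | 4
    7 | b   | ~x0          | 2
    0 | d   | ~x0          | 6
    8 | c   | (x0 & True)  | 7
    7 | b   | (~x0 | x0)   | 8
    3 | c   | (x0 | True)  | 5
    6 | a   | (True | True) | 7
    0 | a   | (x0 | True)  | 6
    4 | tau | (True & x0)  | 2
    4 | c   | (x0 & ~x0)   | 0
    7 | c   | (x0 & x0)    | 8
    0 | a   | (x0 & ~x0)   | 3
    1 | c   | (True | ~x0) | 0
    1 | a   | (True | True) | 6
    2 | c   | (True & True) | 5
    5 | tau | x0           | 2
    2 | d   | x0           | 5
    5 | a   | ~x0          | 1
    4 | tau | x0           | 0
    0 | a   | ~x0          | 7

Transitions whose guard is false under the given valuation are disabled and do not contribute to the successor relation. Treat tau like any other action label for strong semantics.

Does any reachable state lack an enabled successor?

Answer: DEADLOCK at state 4

Working:
R = {0,1,2,4,5,6,7,8}
  0: a→6  a→7  d→6  [3 exit(s)]
  1: a→6  c→0  [2 exit(s)]
  2: c→5  [1 exit(s)]
  4: ∅  [STUCK]
  5: a→1  [1 exit(s)]
  6: a→7  [1 exit(s)]
  7: b→2  b→8  c→4  [3 exit(s)]
  8: ∅  [STUCK]
witness 4: a·c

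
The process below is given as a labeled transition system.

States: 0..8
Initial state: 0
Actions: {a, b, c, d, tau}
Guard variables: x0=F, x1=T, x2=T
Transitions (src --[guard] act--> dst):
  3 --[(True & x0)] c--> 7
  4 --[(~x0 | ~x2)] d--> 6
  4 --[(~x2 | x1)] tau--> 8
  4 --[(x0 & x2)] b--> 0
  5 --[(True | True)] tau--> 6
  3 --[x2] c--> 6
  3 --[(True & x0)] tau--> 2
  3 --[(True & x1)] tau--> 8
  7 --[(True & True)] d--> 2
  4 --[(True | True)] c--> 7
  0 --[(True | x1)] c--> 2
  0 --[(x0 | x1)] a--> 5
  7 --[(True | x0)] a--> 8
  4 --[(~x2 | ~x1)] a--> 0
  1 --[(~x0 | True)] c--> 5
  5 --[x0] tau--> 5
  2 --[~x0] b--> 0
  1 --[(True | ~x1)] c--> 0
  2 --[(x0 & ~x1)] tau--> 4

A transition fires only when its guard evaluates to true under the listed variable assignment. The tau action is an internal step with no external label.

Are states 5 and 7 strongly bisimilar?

Bisimulation quotient by refinement:
  P[0] = {{0,1,2,3,4,5,6,7,8}}
  P[1] = {{0},{1},{2},{3},{4},{5},{6,8},{7}}
stable after 2 split(s): 8 block(s)
[5]={5}  [7]={7}

Answer: NOT BISIMILAR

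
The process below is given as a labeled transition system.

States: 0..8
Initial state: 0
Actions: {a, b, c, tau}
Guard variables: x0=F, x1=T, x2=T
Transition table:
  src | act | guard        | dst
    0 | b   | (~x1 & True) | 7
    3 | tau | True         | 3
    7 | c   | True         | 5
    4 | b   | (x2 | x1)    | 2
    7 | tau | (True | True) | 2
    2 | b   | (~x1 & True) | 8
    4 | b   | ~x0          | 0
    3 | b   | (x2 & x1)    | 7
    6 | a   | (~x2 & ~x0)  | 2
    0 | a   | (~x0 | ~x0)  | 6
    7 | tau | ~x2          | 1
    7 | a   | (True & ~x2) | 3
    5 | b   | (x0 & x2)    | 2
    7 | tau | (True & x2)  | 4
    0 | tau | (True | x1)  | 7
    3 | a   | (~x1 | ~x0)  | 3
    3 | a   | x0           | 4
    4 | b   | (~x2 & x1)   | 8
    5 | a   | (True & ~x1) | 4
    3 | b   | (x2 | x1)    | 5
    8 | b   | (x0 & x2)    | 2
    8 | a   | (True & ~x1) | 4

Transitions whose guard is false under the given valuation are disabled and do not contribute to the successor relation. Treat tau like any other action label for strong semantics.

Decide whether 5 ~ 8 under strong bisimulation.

Refine partition for ~:
  P[0] = {{0,1,2,3,4,5,6,7,8}}
  P[1] = {{0},{1,2,5,6,8},{3},{4},{7}}
Fixed point at round 2; 5 class(es).
class of 5: {1,2,5,6,8}; class of 8: {1,2,5,6,8}

Answer: BISIMILAR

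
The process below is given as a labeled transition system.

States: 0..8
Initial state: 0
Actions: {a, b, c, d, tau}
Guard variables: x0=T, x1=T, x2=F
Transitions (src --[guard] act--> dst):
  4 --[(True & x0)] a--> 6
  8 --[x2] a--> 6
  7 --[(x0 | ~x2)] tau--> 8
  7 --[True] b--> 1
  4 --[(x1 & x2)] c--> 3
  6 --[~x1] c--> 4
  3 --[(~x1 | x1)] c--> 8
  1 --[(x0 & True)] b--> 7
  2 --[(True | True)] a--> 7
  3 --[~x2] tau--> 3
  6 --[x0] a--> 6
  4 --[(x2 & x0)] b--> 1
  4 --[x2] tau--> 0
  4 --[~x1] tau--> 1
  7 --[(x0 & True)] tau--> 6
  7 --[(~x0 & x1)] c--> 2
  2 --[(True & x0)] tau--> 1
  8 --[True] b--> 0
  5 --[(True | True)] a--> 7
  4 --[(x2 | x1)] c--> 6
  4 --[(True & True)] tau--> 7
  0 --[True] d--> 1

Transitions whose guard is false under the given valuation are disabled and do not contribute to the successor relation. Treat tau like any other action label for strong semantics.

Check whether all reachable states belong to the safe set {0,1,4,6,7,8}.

Allowed set {0,1,4,6,7,8}
Reachable = {0,1,6,7,8}
  0: safe
  1: safe
  6: safe
  7: safe
  8: safe

Answer: INVARIANT HOLDS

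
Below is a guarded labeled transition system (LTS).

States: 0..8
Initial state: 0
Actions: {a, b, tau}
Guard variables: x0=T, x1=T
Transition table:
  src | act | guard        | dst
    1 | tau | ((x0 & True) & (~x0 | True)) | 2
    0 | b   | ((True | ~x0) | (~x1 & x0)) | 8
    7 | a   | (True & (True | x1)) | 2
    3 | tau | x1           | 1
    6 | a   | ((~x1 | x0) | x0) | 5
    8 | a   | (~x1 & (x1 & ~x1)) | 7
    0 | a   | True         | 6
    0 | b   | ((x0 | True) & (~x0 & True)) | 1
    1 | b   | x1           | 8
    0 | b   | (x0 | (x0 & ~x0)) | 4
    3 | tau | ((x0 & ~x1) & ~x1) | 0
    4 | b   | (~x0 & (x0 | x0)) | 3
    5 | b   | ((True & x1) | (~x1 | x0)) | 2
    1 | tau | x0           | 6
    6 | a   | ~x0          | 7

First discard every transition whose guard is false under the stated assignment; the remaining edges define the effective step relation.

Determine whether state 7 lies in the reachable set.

Answer: UNREACHABLE

Analysis:
10 transition(s) survive guard evaluation.
L0 = {0}
L1 = {4,6,8}  now seen {0,4,6,8}
L2 = {5}  now seen {0,4,5,6,8}
L3 = {2}  now seen {0,2,4,5,6,8}
Reach set: {0,2,4,5,6,8}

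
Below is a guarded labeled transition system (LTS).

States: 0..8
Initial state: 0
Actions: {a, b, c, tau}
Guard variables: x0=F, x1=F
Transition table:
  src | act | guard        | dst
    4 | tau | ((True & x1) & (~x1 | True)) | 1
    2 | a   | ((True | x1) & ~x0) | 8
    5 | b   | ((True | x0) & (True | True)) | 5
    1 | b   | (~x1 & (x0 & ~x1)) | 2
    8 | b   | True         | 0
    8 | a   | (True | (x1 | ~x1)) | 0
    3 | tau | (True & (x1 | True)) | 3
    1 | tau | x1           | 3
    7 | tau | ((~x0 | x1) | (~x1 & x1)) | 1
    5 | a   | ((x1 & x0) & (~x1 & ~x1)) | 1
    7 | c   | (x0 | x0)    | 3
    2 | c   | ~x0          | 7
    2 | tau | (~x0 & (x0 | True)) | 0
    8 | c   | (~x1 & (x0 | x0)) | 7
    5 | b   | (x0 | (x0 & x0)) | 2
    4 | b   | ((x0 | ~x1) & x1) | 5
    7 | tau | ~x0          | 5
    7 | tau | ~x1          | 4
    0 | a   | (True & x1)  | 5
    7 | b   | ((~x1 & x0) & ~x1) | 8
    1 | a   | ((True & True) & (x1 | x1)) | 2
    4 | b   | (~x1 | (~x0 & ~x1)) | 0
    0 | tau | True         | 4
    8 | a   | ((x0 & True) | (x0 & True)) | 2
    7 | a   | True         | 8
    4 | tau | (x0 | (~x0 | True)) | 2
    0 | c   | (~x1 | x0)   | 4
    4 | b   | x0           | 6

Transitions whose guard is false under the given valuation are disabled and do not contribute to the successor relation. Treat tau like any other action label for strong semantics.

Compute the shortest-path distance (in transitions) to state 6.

Answer: UNREACHABLE

Working:
Breadth-first toward 6:
  Layer 0: {0}
  Layer 1: {4}
  Layer 2: {2}
  Layer 3: {7,8}
  Layer 4: {1,5}
6 never appears.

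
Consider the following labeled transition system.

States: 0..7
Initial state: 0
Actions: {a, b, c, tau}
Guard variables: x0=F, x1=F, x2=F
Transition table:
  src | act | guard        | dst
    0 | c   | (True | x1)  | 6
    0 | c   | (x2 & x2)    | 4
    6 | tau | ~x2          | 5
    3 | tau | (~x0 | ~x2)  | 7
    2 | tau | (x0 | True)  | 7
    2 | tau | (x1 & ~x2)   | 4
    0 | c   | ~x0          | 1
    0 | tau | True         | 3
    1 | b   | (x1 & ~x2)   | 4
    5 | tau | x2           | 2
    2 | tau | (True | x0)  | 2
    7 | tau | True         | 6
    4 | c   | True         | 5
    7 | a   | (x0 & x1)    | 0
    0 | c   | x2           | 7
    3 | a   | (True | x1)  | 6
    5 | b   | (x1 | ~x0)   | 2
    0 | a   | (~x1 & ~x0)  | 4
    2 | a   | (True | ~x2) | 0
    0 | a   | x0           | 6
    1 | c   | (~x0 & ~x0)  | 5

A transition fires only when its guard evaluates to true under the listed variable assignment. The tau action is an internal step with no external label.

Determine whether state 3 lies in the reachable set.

Answer: REACHABLE

Trace:
Guard filter leaves 14 enabled edge(s).
depth 0: {0}
depth 1: {1,3,4,6}  cumulative {0,1,3,4,6}
depth 2: {5,7}  cumulative {0,1,3,4,5,6,7}
depth 3: {2}  cumulative {0,1,2,3,4,5,6,7}
Reach set: {0,1,2,3,4,5,6,7}
trace reaching 3: tau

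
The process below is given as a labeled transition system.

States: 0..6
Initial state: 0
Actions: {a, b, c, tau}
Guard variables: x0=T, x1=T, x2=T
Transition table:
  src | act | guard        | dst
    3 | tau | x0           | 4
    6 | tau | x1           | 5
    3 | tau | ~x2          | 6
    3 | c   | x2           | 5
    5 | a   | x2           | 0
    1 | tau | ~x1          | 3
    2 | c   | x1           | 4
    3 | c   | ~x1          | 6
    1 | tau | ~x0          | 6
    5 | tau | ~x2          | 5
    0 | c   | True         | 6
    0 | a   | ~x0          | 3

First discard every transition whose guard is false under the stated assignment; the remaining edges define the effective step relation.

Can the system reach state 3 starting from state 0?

After dropping false guards: 6 live edges.
L0 = {0}
L1 = {6}  now seen {0,6}
L2 = {5}  now seen {0,5,6}
Reach set: {0,5,6}

Answer: UNREACHABLE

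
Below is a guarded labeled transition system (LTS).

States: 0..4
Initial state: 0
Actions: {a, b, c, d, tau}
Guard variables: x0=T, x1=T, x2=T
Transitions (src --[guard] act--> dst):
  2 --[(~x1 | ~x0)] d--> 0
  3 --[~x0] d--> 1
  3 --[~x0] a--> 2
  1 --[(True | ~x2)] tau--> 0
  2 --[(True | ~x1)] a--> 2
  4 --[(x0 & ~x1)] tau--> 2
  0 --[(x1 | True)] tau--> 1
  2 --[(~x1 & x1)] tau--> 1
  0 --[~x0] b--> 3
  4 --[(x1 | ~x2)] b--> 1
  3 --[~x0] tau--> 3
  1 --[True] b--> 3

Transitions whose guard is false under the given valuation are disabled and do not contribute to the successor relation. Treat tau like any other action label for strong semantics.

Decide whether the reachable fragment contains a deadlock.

Answer: DEADLOCK at state 3

Analysis:
Reach set: {0,1,3}
  0: tau→1  [1 exit(s)]
  1: b→3  tau→0  [2 exit(s)]
  3: ∅  [deadlock]
witness 3: tau·b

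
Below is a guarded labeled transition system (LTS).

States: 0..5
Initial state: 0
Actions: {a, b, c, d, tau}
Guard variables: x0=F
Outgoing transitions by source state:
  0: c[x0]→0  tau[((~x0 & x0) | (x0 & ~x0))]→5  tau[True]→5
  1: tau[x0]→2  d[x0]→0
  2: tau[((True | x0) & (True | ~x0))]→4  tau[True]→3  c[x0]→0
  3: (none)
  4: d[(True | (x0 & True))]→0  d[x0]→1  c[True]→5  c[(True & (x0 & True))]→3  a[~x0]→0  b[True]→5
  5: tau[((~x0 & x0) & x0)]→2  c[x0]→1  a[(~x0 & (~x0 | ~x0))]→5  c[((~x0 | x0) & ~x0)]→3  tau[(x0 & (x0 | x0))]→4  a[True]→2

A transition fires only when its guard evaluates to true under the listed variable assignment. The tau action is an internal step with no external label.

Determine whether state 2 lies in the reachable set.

10 transition(s) survive guard evaluation.
L0 = {0}
L1 = {5}  now seen {0,5}
L2 = {2,3}  now seen {0,2,3,5}
L3 = {4}  now seen {0,2,3,4,5}
Reachable = {0,2,3,4,5}
trace reaching 2: tau·a

Answer: REACHABLE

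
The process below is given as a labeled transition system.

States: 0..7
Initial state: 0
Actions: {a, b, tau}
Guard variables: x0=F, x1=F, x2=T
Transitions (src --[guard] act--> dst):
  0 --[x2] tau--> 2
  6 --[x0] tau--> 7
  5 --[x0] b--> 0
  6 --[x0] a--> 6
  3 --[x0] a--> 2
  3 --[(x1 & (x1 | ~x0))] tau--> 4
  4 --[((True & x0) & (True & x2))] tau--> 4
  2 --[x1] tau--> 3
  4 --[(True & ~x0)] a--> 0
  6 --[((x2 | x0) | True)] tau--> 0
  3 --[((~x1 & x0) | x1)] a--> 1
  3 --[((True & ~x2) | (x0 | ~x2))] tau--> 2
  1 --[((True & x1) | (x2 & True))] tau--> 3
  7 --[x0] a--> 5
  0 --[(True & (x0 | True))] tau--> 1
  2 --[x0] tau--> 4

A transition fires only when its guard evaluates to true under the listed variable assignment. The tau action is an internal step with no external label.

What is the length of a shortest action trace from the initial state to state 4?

BFS to 4:
  L0 = {0}
  L1 = {1,2}
  L2 = {3}
4 never appears.

Answer: UNREACHABLE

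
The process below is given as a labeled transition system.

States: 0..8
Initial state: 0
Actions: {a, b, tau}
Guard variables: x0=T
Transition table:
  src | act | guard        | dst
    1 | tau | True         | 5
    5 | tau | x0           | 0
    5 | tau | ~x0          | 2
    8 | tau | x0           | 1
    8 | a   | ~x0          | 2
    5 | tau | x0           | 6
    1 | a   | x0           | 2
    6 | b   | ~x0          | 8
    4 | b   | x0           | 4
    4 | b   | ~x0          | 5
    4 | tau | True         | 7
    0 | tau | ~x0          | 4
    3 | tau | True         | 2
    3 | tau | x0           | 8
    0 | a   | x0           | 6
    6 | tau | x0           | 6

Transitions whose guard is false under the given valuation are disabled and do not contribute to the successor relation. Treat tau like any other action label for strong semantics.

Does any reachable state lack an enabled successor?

R = {0,6}
  0: a→6  [1 exit(s)]
  6: tau→6  [1 exit(s)]

Answer: DEADLOCK-FREE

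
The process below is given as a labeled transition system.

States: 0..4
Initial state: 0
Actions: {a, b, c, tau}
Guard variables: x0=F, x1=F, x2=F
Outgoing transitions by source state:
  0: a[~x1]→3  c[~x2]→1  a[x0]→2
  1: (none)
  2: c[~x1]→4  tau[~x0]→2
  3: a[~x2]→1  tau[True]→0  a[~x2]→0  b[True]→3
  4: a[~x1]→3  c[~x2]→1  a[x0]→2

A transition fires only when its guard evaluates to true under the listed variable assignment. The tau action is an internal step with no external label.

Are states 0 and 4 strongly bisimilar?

Answer: BISIMILAR

Trace:
Compute ~ classes (split until stable):
  round 0: {{0,1,2,3,4}}
  round 1: {{0,4},{1},{2},{3}}
stable after 2 split(s): 4 block(s)
class of 0: {0,4}; class of 4: {0,4}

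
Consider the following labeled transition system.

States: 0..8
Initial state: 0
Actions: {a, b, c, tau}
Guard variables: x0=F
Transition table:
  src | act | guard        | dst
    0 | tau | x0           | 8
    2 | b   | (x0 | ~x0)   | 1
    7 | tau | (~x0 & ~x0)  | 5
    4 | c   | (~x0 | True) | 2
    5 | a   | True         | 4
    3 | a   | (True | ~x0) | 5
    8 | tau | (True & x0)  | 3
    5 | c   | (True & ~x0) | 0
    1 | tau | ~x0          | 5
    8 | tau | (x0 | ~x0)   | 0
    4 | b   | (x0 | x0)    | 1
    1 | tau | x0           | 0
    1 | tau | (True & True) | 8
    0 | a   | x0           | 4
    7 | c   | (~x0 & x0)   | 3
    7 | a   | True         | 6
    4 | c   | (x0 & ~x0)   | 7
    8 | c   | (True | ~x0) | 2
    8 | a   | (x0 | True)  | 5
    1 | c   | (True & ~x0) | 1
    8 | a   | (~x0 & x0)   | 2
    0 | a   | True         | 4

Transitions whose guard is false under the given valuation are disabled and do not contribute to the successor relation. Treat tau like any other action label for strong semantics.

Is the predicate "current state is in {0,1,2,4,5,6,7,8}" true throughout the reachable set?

Allowed set {0,1,2,4,5,6,7,8}
R = {0,1,2,4,5,8}
  0: safe
  1: safe
  2: safe
  4: safe
  5: safe
  8: safe

Answer: INVARIANT HOLDS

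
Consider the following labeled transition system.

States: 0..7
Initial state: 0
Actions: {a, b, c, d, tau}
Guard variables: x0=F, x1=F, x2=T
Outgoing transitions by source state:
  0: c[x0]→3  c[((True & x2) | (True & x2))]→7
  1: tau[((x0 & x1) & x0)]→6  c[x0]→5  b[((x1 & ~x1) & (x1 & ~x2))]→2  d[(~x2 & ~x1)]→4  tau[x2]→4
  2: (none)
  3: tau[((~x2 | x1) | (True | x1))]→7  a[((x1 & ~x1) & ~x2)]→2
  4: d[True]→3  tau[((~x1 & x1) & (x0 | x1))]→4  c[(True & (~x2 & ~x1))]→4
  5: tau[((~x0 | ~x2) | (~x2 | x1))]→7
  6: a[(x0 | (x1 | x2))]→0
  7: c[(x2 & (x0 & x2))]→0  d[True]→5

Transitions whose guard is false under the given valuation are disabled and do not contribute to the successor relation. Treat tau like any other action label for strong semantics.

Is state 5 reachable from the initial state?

Guard filter leaves 7 enabled edge(s).
L0 = {0}
L1 = {7}  total {0,7}
L2 = {5}  total {0,5,7}
Reach set: {0,5,7}
witness 5: c·d

Answer: REACHABLE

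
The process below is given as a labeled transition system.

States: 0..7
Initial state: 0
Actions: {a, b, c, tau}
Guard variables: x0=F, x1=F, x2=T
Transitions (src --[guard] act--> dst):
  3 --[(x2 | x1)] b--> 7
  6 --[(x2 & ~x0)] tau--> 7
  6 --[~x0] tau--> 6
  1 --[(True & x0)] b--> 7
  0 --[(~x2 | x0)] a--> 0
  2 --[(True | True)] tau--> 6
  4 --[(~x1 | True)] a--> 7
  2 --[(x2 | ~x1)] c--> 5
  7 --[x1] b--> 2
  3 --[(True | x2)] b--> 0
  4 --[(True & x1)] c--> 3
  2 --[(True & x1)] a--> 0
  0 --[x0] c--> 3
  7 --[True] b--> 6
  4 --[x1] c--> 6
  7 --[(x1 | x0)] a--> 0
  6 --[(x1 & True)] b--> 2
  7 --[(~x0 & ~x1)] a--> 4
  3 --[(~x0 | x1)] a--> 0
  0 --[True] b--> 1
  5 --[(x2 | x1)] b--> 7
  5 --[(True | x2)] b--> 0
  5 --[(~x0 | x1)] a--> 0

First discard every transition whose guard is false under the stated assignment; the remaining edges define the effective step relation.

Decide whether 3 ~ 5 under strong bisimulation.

Answer: BISIMILAR

Analysis:
Compute ~ classes (split until stable):
  round 0: {{0,1,2,3,4,5,6,7}}
  round 1: {{0},{1},{2},{3,5,7},{4},{6}}
  round 2: {{0},{1},{2},{3,5},{4},{6},{7}}
stable after 3 split(s): 7 block(s)
[3]={3,5}  [5]={3,5}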